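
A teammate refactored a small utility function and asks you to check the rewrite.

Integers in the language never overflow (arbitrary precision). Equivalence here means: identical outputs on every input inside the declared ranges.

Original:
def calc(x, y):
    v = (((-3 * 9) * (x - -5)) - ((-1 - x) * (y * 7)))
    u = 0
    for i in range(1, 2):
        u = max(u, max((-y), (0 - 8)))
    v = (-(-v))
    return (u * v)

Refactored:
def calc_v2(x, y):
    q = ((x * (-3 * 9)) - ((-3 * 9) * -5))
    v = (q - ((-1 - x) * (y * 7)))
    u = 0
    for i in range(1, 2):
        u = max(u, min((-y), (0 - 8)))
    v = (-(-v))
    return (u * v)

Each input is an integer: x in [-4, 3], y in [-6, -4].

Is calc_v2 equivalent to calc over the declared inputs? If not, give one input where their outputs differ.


There is a counterexample at x=-4, y=-6: 594 on one side, 0 on the other.
calc: v=99, then u=0, then (i=1), then u=6, then v=99, then returns 594
calc_v2: q=-27, then v=99, then u=0, then (i=1), then u=0, then v=99, then returns 0
verdict: not equivalent; witness: x=-4, y=-6


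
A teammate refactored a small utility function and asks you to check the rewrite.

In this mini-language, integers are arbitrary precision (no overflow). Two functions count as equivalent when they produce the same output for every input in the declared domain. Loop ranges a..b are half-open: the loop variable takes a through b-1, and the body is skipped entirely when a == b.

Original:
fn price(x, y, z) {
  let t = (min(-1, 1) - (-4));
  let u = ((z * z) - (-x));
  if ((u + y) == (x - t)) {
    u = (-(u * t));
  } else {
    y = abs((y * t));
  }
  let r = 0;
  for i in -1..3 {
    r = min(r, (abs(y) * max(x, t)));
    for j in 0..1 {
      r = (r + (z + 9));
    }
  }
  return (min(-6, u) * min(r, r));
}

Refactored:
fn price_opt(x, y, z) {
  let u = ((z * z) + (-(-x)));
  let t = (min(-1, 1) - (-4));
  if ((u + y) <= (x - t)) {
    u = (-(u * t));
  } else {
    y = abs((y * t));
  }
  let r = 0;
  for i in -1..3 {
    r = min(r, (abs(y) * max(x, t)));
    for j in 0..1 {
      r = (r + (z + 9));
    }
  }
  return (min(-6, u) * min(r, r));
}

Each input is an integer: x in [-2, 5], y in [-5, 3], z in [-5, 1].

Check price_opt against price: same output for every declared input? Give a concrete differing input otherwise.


Take x=-2, y=-5, z=-1.
price: t = 3; u = -1; ((u + y) == (x - t)) -> false; y = 15; r = 0; [i=-1]; r = 0; [j=0]; r = 8; [i=0]; r = 8; [j=0]; r = 16; [i=1]; r = 16; [j=0]; r = 24; [i=2]; r = 24; [j=0]; r = 32; return -192
price_opt: u = -1; t = 3; ((u + y) <= (x - t)) -> true; u = 3; r = 0; [i=-1]; r = 0; [j=0]; r = 8; [i=0]; r = 8; [j=0]; r = 16; [i=1]; r = 15; [j=0]; r = 23; [i=2]; r = 15; [j=0]; r = 23; return -138
-192 against -138: the behavior changed.
verdict: not equivalent; witness: x=-2, y=-5, z=-1


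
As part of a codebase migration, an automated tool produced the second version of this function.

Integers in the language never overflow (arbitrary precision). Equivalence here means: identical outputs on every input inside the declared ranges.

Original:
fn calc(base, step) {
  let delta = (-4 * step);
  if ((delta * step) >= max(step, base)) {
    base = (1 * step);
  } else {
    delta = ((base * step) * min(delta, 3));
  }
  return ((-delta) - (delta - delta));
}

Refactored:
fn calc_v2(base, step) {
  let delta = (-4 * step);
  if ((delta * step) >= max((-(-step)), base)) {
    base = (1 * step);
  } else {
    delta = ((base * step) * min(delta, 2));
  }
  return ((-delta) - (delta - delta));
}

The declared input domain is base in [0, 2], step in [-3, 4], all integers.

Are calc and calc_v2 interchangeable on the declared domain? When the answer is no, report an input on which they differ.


Not equivalent: base=1, step=-3 separates them (9 vs 6).
calc: delta := 12 | ((delta * step) >= max(step, base)): false | delta := -9 | result 9
calc_v2: delta := 12 | ((delta * step) >= max((-(-step)), base)): false | delta := -6 | result 6
verdict: not equivalent; witness: base=1, step=-3


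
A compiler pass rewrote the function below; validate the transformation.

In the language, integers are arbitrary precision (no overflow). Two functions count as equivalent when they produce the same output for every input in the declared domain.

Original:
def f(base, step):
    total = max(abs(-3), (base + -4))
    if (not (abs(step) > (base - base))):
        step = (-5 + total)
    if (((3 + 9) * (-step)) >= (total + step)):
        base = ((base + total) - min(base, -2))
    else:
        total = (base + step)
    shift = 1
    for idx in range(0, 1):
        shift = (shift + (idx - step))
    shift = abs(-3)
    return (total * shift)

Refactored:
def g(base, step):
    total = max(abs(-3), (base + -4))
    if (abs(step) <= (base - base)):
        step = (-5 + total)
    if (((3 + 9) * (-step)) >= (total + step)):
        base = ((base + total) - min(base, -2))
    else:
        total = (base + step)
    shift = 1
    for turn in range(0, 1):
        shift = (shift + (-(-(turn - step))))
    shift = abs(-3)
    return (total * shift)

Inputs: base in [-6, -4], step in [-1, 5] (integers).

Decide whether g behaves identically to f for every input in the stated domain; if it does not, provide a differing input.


Reading the diff, among the changes: boolean connective usage differs; also local variable names differ; also comparison usage differs.
One worked example (base=-6, step=-1) — f: total=3, then (not (abs(step) > (base - base))) is false, then (((3 + 9) * (-step)) >= (total + step)) is true, then base=3, then shift=1, then (idx=0), then shift=2, then shift=3, then returns 9; g: total=3, then (abs(step) <= (base - base)) is false, then (((3 + 9) * (-step)) >= (total + step)) is true, then base=3, then shift=1, then (turn=0), then shift=2, then shift=3, then returns 9; agreement on 9.
Sweeping the whole domain (21 inputs) finds no disagreement.
verdict: equivalent


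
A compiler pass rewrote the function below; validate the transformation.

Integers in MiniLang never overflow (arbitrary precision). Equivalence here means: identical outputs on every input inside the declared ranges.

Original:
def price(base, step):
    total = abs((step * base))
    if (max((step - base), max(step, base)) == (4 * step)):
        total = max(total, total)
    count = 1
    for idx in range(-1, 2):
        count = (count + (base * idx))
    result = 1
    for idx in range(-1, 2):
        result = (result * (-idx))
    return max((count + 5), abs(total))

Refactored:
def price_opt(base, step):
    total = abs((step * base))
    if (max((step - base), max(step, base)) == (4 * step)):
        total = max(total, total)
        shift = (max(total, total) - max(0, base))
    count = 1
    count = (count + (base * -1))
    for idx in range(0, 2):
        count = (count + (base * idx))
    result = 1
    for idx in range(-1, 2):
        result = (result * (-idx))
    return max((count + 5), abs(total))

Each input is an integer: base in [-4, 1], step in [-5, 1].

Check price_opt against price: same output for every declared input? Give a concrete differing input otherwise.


Comparing the listings, the differences include: min/max/abs usage differs, plus local variable names differ, plus loop structure differs, plus statement counts differ, plus constant usage differs, plus arithmetic usage differs.
One worked example (base=-4, step=-2) — price: total becomes 8; next (max((step - base), max(step, base)) == (4 * step)) evaluates to false; next count becomes 1; next at idx=-1:; next count becomes 5; next at idx=0:; next count becomes 5; next at idx=1:; next count becomes 1; next result becomes 1; next at idx=-1:; next result becomes 1; next at idx=0:; next result becomes 0; next at idx=1:; next result becomes 0; next final value 8; price_opt: total becomes 8; next (max((step - base), max(step, base)) == (4 * step)) evaluates to false; next count becomes 1; next count becomes 5; next at idx=0:; next count becomes 5; next at idx=1:; next count becomes 1; next result becomes 1; next at idx=-1:; next result becomes 1; next at idx=0:; next result becomes 0; next at idx=1:; next result becomes 0; next final value 8; agreement on 8.
Every one of the 42 inputs gives matching results.
verdict: equivalent


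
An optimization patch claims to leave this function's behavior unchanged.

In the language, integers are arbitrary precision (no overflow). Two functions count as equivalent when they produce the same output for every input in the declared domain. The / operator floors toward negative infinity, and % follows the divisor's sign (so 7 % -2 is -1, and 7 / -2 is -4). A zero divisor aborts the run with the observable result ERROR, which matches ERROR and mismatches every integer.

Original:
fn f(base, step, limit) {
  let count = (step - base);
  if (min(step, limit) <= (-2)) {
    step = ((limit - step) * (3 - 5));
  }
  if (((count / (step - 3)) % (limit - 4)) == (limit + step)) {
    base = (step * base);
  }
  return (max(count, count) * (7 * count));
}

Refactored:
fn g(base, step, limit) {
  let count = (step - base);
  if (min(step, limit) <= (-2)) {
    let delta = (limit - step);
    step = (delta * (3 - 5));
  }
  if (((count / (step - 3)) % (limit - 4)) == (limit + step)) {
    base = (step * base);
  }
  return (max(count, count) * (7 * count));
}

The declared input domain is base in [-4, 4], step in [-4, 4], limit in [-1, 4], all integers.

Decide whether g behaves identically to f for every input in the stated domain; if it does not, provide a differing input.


Equivalent — the differences include local variable names differ, and statement counts differ, yet no declared input distinguishes the two.
Spot check at base=-2, step=3, limit=3 — f: count := 5 | (min(step, limit) <= (-2)): false | divide-by-zero, output ERROR. g: count := 5 | (min(step, limit) <= (-2)): false | divide-by-zero, output ERROR. Both give ERROR.
Across all 486 domain points the two functions coincide.
verdict: equivalent


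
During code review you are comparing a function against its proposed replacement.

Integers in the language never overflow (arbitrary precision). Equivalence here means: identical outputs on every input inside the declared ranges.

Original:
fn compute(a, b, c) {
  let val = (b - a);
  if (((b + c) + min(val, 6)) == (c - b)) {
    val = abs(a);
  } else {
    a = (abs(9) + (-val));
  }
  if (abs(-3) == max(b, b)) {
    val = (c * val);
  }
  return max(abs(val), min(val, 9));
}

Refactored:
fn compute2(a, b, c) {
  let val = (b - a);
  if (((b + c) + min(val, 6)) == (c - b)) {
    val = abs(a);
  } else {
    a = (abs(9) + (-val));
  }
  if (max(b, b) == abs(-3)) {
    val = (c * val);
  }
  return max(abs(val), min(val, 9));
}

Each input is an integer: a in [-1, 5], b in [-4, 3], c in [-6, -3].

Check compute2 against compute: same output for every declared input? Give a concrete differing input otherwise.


Equivalent — the differences include same computation, different form, yet no declared input distinguishes the two.
Tracing a=-1, b=2, c=-4: compute: val=3, then (((b + c) + min(val, 6)) == (c - b)) is false, then a=6, then (abs(-3) == max(b, b)) is false, then returns 3 | compute2: val=3, then (((b + c) + min(val, 6)) == (c - b)) is false, then a=6, then (max(b, b) == abs(-3)) is false, then returns 3 — matching result 3.
Checked all 224 inputs in the declared domain: the outputs agree on every one.
verdict: equivalent


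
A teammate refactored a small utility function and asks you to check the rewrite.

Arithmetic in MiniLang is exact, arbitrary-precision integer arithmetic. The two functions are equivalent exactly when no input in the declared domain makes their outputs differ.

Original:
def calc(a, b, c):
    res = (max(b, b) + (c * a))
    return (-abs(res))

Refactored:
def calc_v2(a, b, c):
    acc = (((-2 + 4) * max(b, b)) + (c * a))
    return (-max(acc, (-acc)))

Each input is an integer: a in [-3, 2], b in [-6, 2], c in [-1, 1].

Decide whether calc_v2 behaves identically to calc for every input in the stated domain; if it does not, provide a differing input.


Try a=-3, b=-6, c=-1.
calc: res = -3; return -3
calc_v2: acc = -9; return -9
-3 against -9: the behavior changed.
verdict: not equivalent; witness: a=-3, b=-6, c=-1


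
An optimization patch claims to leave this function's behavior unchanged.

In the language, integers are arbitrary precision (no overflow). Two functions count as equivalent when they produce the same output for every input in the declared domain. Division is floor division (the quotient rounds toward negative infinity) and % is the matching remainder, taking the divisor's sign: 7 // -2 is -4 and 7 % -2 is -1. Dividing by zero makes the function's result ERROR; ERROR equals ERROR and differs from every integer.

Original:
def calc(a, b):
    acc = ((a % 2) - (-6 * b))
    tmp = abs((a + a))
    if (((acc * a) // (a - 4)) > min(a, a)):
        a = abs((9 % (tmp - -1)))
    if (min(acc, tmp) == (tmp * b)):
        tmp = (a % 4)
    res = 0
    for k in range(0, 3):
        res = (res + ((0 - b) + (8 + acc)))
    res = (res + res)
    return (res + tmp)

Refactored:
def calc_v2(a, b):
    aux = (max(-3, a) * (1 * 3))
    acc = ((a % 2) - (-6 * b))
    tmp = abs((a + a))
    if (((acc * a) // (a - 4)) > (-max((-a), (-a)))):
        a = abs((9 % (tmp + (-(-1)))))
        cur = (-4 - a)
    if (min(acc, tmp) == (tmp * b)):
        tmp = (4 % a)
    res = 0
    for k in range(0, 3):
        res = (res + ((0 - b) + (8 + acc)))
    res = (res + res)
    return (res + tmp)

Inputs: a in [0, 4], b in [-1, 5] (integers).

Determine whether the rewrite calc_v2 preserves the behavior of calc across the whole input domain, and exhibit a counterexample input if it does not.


These are not equivalent — on a=0, b=0 the outputs split (48 vs ERROR).
calc: acc = 0; tmp = 0; (((acc * a) // (a - 4)) > min(a, a)) -> false; (min(acc, tmp) == (tmp * b)) -> true; tmp = 0; res = 0; [k=0]; res = 8; [k=1]; res = 16; [k=2]; res = 24; res = 48; return 48
calc_v2: aux = 0; acc = 0; tmp = 0; (((acc * a) // (a - 4)) > (-max((-a), (-a)))) -> false; (min(acc, tmp) == (tmp * b)) -> true; division by zero -> ERROR
verdict: not equivalent; witness: a=0, b=0


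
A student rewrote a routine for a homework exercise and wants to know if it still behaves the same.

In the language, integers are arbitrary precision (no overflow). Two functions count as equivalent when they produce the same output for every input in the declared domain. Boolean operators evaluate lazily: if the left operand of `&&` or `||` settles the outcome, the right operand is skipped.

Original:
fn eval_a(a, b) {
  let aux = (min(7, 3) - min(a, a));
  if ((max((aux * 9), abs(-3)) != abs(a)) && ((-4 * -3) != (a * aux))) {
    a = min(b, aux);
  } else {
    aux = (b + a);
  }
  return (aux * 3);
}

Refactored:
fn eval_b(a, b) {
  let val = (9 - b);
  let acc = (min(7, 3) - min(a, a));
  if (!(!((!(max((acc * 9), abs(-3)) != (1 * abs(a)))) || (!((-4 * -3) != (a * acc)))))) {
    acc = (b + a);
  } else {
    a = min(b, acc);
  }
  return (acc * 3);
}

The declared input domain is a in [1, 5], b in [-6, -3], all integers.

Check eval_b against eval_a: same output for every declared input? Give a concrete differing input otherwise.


Behavior is preserved: although boolean connective usage differs, plus statement counts differ, plus constant usage differs, plus arithmetic usage differs, plus local variable names differ, the outputs never diverge.
Spot check at a=4, b=-5 — eval_a: aux := -1 | ((max((aux * 9), abs(-3)) != abs(a)) && ((-4 * -3) != (a * aux))): true | a := -5 | result -3. eval_b: val := 14 | acc := -1 | (!(!((!(max((acc * 9), abs(-3)) != (1 * abs(a)))) || (!((-4 * -3) != (a * acc)))))): false | a := -5 | result -3. Both give -3.
Checked all 20 inputs in the declared domain: the outputs agree on every one.
verdict: equivalent


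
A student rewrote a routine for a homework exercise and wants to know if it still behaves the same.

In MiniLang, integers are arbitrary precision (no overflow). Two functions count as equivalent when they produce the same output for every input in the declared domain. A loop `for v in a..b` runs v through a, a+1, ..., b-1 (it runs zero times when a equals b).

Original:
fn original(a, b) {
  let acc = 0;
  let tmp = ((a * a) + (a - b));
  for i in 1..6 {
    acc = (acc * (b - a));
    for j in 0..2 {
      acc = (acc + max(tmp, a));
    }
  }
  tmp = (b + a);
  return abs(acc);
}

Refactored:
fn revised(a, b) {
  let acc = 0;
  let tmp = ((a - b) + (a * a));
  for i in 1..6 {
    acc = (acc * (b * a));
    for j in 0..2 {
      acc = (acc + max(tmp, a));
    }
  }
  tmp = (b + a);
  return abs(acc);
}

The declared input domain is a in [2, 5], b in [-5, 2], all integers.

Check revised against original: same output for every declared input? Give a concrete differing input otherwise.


Consider the input a=2, b=-5.
original: acc := 0 | tmp := 11 | iter i=1: | acc := 0 | iter j=0: | acc := 11 | iter j=1: | acc := 22 | iter i=2: | acc := -154 | iter j=0: | acc := -143 | iter j=1: | acc := -132 | iter i=3: | acc := 924 | iter j=0: | acc := 935 | iter j=1: | acc := 946 | iter i=4: | acc := -6622 | iter j=0: | acc := -6611 | iter j=1: | acc := -6600 | iter i=5: | acc := 46200 | iter j=0: | acc := 46211 | iter j=1: | acc := 46222 | tmp := -3 | result 46222
revised: acc := 0 | tmp := 11 | iter i=1: | acc := 0 | iter j=0: | acc := 11 | iter j=1: | acc := 22 | iter i=2: | acc := -220 | iter j=0: | acc := -209 | iter j=1: | acc := -198 | iter i=3: | acc := 1980 | iter j=0: | acc := 1991 | iter j=1: | acc := 2002 | iter i=4: | acc := -20020 | iter j=0: | acc := -20009 | iter j=1: | acc := -19998 | iter i=5: | acc := 199980 | iter j=0: | acc := 199991 | iter j=1: | acc := 200002 | tmp := -3 | result 200002
46222 and 200002 differ, so these are not the same function on this domain.
verdict: not equivalent; witness: a=2, b=-5


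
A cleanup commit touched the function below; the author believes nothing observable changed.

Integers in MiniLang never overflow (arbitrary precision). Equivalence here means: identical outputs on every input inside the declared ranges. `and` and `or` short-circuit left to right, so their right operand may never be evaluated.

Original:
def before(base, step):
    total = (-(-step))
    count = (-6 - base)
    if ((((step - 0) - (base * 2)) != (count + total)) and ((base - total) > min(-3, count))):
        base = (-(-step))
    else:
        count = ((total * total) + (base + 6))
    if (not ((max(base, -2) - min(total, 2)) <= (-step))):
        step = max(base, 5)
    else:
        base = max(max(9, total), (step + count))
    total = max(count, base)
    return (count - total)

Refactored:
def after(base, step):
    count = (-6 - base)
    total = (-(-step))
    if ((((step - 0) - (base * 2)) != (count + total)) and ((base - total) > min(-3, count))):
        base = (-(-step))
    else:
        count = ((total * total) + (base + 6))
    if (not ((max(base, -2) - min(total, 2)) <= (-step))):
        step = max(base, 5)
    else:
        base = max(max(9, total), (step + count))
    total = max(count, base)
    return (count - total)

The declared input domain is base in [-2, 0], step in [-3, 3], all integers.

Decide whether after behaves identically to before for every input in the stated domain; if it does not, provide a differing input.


Side by side, the visible changes include: same computation, different form.
Spot check at base=-2, step=2 — before: total = 2; count = -4; ((((step - 0) - (base * 2)) != (count + total)) and ((base - total) > min(-3, count))) -> false; count = 8; (not ((max(base, -2) - min(total, 2)) <= (-step))) -> false; base = 10; total = 10; return -2. after: count = -4; total = 2; ((((step - 0) - (base * 2)) != (count + total)) and ((base - total) > min(-3, count))) -> false; count = 8; (not ((max(base, -2) - min(total, 2)) <= (-step))) -> false; base = 10; total = 10; return -2. Both give -2.
Checked all 21 inputs in the declared domain: the outputs agree on every one.
verdict: equivalent


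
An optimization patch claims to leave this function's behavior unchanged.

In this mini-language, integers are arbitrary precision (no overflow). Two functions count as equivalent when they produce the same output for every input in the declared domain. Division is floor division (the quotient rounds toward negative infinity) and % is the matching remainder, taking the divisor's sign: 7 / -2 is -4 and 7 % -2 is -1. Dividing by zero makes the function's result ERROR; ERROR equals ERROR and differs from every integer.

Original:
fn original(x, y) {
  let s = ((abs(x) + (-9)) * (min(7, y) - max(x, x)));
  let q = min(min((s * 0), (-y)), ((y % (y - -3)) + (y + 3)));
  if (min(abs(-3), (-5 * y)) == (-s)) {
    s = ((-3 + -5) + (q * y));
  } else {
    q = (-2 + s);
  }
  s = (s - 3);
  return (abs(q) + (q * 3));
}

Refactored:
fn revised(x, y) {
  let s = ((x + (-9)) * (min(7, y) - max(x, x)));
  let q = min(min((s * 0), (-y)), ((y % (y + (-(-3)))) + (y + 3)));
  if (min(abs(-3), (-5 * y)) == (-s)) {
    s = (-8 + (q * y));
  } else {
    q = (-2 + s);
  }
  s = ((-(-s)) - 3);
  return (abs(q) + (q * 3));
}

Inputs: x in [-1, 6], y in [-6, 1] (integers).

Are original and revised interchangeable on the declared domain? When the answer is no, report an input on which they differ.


These are not equivalent — on x=-1, y=-6 the outputs split (152 vs 192).
original: s=40, then q=-3, then (min(abs(-3), (-5 * y)) == (-s)) is false, then q=38, then s=37, then returns 152
revised: s=50, then q=-3, then (min(abs(-3), (-5 * y)) == (-s)) is false, then q=48, then s=47, then returns 192
verdict: not equivalent; witness: x=-1, y=-6


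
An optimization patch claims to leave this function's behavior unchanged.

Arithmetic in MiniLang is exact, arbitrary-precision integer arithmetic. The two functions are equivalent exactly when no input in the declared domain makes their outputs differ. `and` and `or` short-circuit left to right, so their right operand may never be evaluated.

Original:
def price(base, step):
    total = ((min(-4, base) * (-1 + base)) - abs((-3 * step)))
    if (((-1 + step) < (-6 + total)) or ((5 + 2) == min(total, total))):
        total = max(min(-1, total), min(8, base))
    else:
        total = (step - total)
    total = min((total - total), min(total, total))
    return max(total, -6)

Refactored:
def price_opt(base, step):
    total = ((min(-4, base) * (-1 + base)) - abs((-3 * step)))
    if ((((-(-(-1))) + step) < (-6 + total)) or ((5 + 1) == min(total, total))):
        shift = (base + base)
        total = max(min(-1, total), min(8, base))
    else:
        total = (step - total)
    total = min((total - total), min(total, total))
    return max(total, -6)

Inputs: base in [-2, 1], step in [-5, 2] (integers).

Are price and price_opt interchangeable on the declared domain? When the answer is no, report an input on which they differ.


Evaluate both at base=-2, step=2.
price: total becomes 6; next (((-1 + step) < (-6 + total)) or ((5 + 2) == min(total, total))) evaluates to false; next total becomes -4; next total becomes -4; next final value -4
price_opt: total becomes 6; next ((((-(-(-1))) + step) < (-6 + total)) or ((5 + 1) == min(total, total))) evaluates to true; next shift becomes -4; next total becomes -1; next total becomes -1; next final value -1
-4 and -1 differ, so these are not the same function on this domain.
verdict: not equivalent; witness: base=-2, step=2


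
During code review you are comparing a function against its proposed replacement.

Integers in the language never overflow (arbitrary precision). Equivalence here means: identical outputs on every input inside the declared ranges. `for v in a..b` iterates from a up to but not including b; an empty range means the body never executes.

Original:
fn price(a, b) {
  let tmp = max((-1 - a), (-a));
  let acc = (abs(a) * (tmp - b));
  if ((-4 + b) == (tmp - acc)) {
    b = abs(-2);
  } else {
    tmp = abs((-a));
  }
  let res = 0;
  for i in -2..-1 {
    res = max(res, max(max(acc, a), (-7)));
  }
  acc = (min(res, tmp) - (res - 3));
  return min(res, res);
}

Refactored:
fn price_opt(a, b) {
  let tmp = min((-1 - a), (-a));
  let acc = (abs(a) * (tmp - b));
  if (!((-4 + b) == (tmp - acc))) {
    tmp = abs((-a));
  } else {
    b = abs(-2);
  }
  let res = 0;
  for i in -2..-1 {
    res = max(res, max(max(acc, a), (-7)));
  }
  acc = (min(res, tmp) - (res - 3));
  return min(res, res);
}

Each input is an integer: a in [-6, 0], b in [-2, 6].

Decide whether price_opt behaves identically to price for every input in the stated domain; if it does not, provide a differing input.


The rewrite breaks on a=-6, b=-2, where the results are 48 and 42.
price: tmp := 6 | acc := 48 | ((-4 + b) == (tmp - acc)): false | tmp := 6 | res := 0 | iter i=-2: | res := 48 | acc := -39 | result 48
price_opt: tmp := 5 | acc := 42 | (!((-4 + b) == (tmp - acc))): true | tmp := 6 | res := 0 | iter i=-2: | res := 42 | acc := -33 | result 42
verdict: not equivalent; witness: a=-6, b=-2


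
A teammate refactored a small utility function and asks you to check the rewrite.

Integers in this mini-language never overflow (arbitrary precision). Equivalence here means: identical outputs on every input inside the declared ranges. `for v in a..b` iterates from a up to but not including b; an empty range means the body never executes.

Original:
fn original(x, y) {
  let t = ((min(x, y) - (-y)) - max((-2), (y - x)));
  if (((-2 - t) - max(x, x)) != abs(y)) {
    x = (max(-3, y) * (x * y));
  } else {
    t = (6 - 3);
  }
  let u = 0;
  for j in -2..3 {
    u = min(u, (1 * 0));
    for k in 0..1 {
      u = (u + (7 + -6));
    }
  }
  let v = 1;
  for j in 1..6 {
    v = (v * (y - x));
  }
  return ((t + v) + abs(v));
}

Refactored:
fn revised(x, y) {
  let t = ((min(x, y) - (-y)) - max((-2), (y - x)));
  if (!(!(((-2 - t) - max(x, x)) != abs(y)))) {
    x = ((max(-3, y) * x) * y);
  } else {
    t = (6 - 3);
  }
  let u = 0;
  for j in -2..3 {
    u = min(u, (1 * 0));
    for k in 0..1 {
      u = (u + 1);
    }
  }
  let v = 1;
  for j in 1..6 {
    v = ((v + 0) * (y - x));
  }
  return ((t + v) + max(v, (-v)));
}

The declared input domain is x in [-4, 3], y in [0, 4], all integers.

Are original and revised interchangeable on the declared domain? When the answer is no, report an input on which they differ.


Behavior is preserved: although min/max/abs usage differs, plus constant usage differs, plus boolean connective usage differs, the outputs never diverge.
Spot check at x=3, y=0 — original: t=2, then (((-2 - t) - max(x, x)) != abs(y)) is true, then x=0, then u=0, then (j=-2), then u=0, then (k=0), then u=1, then (j=-1), then u=0, then (k=0), then u=1, then (j=0), then u=0, then (k=0), then u=1, then (j=1), then u=0, then (k=0), then u=1, then (j=2), then u=0, then (k=0), then u=1, then v=1, then (j=1), then v=0, then (j=2), then v=0, then (j=3), then v=0, then (j=4), then v=0, then (j=5), then v=0, then returns 2. revised: t=2, then (!(!(((-2 - t) - max(x, x)) != abs(y)))) is true, then x=0, then u=0, then (j=-2), then u=0, then (k=0), then u=1, then (j=-1), then u=0, then (k=0), then u=1, then (j=0), then u=0, then (k=0), then u=1, then (j=1), then u=0, then (k=0), then u=1, then (j=2), then u=0, then (k=0), then u=1, then v=1, then (j=1), then v=0, then (j=2), then v=0, then (j=3), then v=0, then (j=4), then v=0, then (j=5), then v=0, then returns 2. Both give 2.
Sweeping the whole domain (40 inputs) finds no disagreement.
verdict: equivalent


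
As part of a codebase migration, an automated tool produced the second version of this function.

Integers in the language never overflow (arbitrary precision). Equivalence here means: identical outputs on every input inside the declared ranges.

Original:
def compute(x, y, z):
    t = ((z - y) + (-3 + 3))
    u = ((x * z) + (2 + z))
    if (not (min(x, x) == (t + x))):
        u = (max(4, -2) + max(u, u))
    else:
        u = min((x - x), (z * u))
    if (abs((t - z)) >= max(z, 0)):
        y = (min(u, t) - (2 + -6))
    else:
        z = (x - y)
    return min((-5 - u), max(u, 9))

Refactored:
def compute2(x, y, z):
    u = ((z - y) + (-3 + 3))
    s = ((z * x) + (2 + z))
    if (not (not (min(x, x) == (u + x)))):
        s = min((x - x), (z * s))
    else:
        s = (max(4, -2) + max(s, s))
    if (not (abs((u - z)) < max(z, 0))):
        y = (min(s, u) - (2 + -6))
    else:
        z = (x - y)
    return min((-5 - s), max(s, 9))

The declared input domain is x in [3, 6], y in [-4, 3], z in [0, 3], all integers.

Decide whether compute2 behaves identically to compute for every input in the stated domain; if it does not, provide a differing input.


This is a faithful refactor — boolean connective usage differs; and comparison usage differs; and local variable names differ, but the computed results match everywhere.
Spot check at x=6, y=1, z=3 — compute: t=2, then u=23, then (not (min(x, x) == (t + x))) is true, then u=27, then (abs((t - z)) >= max(z, 0)) is false, then z=5, then returns -32. compute2: u=2, then s=23, then (not (not (min(x, x) == (u + x)))) is false, then s=27, then (not (abs((u - z)) < max(z, 0))) is false, then z=5, then returns -32. Both give -32.
Sweeping the whole domain (128 inputs) finds no disagreement.
verdict: equivalent


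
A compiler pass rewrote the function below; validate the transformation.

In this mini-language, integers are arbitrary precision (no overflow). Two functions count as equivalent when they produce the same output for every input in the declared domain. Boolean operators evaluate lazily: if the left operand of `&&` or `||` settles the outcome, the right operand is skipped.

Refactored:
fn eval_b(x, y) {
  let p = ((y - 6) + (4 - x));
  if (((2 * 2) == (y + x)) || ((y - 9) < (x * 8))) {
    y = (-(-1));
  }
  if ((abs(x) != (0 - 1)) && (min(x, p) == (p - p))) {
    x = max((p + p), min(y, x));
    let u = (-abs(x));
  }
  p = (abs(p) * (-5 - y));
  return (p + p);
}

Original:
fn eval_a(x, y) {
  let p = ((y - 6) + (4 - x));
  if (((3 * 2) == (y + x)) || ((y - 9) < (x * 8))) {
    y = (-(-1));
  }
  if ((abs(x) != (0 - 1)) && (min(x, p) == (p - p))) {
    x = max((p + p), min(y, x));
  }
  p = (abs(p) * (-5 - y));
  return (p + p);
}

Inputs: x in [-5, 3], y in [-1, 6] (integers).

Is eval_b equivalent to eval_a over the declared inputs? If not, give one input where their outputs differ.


x=-2, y=6 yields -132 from eval_a but -72 from eval_b.
verdict: not equivalent; witness: x=-2, y=6


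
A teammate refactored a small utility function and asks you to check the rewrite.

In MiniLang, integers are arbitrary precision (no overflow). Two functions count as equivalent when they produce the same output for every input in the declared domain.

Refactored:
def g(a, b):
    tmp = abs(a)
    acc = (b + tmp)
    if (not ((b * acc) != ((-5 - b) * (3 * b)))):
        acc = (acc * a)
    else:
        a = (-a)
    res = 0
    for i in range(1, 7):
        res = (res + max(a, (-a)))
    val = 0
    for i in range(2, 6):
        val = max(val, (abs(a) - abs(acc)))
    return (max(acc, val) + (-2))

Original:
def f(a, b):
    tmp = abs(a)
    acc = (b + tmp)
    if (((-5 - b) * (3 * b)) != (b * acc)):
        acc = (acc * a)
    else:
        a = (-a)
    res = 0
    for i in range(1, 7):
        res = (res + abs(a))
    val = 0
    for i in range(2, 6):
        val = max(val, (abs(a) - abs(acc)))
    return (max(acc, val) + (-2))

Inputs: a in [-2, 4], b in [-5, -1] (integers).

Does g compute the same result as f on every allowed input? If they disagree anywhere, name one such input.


On input a=-2, b=-5, f returns 4 while g returns -2.
verdict: not equivalent; witness: a=-2, b=-5


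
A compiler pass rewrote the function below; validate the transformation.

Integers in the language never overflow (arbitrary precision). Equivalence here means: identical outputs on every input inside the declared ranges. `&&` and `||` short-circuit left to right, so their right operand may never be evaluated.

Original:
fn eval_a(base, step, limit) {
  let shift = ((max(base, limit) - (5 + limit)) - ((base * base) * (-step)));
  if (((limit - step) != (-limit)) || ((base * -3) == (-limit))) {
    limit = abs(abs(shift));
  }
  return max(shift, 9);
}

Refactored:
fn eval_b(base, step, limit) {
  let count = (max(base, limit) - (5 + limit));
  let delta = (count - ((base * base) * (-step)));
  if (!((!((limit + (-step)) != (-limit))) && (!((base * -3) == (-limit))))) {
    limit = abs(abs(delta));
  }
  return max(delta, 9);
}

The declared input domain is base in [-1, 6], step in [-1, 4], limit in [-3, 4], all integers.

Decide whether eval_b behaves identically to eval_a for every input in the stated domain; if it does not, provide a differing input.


Side by side, the visible changes include: arithmetic usage differs; and boolean connective usage differs; and statement counts differ; and local variable names differ.
Tracing base=4, step=3, limit=4: eval_a: shift = 43; (((limit - step) != (-limit)) || ((base * -3) == (-limit))) -> true; limit = 43; return 43 | eval_b: count = -5; delta = 43; (!((!((limit + (-step)) != (-limit))) && (!((base * -3) == (-limit))))) -> true; limit = 43; return 43 — matching result 43.
Checked all 384 inputs in the declared domain: the outputs agree on every one.
verdict: equivalent


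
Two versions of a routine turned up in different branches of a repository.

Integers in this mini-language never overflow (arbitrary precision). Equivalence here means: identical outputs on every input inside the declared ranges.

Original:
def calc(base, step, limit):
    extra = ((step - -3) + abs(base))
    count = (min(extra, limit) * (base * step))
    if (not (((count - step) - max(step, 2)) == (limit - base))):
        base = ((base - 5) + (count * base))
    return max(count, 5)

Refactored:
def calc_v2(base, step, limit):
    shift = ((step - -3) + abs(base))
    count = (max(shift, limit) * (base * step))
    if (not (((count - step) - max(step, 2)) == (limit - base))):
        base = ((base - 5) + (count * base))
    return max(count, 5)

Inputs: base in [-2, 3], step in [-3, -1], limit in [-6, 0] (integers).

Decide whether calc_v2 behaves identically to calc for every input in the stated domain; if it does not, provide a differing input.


Run the pair on base=-2, step=-3, limit=-6.
calc: extra := 2 | count := -36 | (not (((count - step) - max(step, 2)) == (limit - base))): true | base := 65 | result 5
calc_v2: shift := 2 | count := 12 | (not (((count - step) - max(step, 2)) == (limit - base))): true | base := -31 | result 12
5 and 12 differ, so these are not the same function on this domain.
verdict: not equivalent; witness: base=-2, step=-3, limit=-6


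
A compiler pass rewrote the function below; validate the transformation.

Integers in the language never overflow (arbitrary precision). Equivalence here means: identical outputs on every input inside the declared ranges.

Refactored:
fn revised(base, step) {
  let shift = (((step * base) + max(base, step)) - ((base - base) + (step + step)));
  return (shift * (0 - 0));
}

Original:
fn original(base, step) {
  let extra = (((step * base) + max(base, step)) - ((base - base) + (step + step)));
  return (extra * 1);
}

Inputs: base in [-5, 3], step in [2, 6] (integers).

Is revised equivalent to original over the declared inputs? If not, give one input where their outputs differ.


Take base=-5, step=2.
original: extra := -12 | result -12
revised: shift := -12 | result 0
-12 and 0 differ, so these are not the same function on this domain.
verdict: not equivalent; witness: base=-5, step=2


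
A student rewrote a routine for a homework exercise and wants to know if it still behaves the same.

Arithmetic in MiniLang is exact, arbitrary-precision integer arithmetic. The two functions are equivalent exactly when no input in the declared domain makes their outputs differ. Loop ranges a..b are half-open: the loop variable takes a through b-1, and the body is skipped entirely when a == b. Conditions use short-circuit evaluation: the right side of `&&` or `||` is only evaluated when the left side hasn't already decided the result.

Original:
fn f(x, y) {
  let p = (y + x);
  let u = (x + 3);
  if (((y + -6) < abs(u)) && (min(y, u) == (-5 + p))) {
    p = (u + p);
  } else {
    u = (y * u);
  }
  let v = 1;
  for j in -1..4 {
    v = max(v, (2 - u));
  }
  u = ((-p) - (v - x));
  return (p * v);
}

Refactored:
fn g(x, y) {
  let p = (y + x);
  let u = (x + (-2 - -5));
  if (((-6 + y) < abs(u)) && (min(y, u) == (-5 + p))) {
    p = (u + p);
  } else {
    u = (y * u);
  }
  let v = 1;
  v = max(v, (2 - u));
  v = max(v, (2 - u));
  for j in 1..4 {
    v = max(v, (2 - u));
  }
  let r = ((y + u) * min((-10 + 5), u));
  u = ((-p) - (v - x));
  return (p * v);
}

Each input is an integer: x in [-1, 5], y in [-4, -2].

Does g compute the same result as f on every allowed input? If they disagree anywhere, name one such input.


Reading the diff, among the changes: min/max/abs usage differs; also arithmetic usage differs; also local variable names differ; also constant usage differs; also statement counts differ; also loop structure differs.
As a probe, take x=4, y=-2: f runs p=2, then u=7, then (((y + -6) < abs(u)) && (min(y, u) == (-5 + p))) is false, then u=-14, then v=1, then (j=-1), then v=16, then (j=0), then v=16, then (j=1), then v=16, then (j=2), then v=16, then (j=3), then v=16, then u=-14, then returns 32; g runs p=2, then u=7, then (((-6 + y) < abs(u)) && (min(y, u) == (-5 + p))) is false, then u=-14, then v=1, then v=16, then v=16, then (j=1), then v=16, then (j=2), then v=16, then (j=3), then v=16, then r=224, then u=-14, then returns 32; both end at 32.
Every one of the 21 inputs gives matching results.
verdict: equivalent


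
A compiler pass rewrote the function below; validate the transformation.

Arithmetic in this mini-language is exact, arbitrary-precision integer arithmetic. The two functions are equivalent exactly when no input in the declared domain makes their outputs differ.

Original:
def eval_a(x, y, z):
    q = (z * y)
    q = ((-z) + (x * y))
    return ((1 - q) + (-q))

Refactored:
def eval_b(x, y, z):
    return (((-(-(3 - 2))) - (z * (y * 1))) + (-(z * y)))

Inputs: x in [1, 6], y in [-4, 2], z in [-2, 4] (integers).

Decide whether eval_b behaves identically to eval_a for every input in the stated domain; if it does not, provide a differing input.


Not equivalent: x=1, y=-4, z=-2 separates them (5 vs -15).
eval_a: q = 8; q = -2; return 5
eval_b: return -15
verdict: not equivalent; witness: x=1, y=-4, z=-2


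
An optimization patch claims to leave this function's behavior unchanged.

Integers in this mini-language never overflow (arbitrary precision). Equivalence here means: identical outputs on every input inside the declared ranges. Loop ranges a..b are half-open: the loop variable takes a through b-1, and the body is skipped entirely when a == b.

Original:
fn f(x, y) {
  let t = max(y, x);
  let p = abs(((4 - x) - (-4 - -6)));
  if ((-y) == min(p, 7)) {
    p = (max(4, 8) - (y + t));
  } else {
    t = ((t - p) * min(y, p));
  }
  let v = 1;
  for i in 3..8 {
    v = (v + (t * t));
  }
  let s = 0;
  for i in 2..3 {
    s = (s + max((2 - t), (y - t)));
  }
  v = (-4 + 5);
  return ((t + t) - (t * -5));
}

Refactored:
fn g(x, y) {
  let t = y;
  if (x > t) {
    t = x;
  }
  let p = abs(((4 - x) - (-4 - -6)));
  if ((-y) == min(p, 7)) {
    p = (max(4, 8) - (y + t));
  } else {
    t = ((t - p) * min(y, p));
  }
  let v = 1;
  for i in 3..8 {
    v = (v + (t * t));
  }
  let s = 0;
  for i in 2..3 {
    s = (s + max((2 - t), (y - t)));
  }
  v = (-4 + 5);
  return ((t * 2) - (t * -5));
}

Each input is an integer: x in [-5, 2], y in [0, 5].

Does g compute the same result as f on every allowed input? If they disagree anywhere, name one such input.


Behavior is preserved: although statement counts differ, and comparison usage differs, and constant usage differs, and arithmetic usage differs, and min/max/abs usage differs, and branching structure differs, the outputs never diverge.
Spot check at x=-3, y=0 — f: t=0, then p=5, then ((-y) == min(p, 7)) is false, then t=0, then v=1, then (i=3), then v=1, then (i=4), then v=1, then (i=5), then v=1, then (i=6), then v=1, then (i=7), then v=1, then s=0, then (i=2), then s=2, then v=1, then returns 0. g: t=0, then (x > t) is false, then p=5, then ((-y) == min(p, 7)) is false, then t=0, then v=1, then (i=3), then v=1, then (i=4), then v=1, then (i=5), then v=1, then (i=6), then v=1, then (i=7), then v=1, then s=0, then (i=2), then s=2, then v=1, then returns 0. Both give 0.
Every one of the 48 inputs gives matching results.
verdict: equivalent
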